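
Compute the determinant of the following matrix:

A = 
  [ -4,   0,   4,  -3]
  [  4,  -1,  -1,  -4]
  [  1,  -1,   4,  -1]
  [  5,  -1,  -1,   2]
Cofactor expansion along row 1: det(A) = a₁₁M₁₁ - a₁₂M₁₂ + a₁₃M₁₃ - a₁₄M₁₄

M₁₁ = det[[-1, -1, -4]; [-1, 4, -1]; [-1, -1, 2]]
  = (-1)·((4)(2) - (-1)(-1)) - (-1)·((-1)(2) - (-1)(-1)) + (-4)·((-1)(-1) - (4)(-1))
  = (-1)(7) - (-1)(-3) + (-4)(5)
  = -30
M₁₂ = det[[4, -1, -4]; [1, 4, -1]; [5, -1, 2]]
  = (4)·((4)(2) - (-1)(-1)) - (-1)·((1)(2) - (-1)(5)) + (-4)·((1)(-1) - (4)(5))
  = (4)(7) - (-1)(7) + (-4)(-21)
  = 119
M₁₃ = det[[4, -1, -4]; [1, -1, -1]; [5, -1, 2]]
  = (4)·((-1)(2) - (-1)(-1)) - (-1)·((1)(2) - (-1)(5)) + (-4)·((1)(-1) - (-1)(5))
  = (4)(-3) - (-1)(7) + (-4)(4)
  = -21
M₁₄ = det[[4, -1, -1]; [1, -1, 4]; [5, -1, -1]]
  = (4)·((-1)(-1) - (4)(-1)) - (-1)·((1)(-1) - (4)(5)) + (-1)·((1)(-1) - (-1)(5))
  = (4)(5) - (-1)(-21) + (-1)(4)
  = -5

det(A) = (-4)(-30) - (0)(119) + (4)(-21) - (-3)(-5) = 21

det(A) = 21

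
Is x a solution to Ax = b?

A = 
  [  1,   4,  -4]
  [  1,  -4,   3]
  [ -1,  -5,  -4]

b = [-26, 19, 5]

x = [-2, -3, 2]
No

Ax = [-22, 16, 9] ≠ b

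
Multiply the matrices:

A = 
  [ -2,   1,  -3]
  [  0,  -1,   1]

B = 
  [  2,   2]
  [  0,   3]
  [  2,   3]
AB = 
  [-10, -10]
  [  2,   0]

A is 2×3 and B is 3×2, so AB is 2×2. Each entry is (row of A)·(column of B):
AB[1,1] = (-2)(2) + (1)(0) + (-3)(2) = -10
AB[1,2] = (-2)(2) + (1)(3) + (-3)(3) = -10
AB[2,1] = (0)(2) + (-1)(0) + (1)(2) = 2
AB[2,2] = (0)(2) + (-1)(3) + (1)(3) = 0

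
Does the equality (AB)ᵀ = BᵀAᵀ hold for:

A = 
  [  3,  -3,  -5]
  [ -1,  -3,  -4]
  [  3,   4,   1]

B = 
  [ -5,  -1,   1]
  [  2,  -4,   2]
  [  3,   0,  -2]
Yes

(AB)ᵀ = 
  [-36, -13,  -4]
  [  9,  13, -19]
  [  7,   1,   9]

BᵀAᵀ = 
  [-36, -13,  -4]
  [  9,  13, -19]
  [  7,   1,   9]

Both sides are equal — this is the standard identity (AB)ᵀ = BᵀAᵀ, which holds for all A, B.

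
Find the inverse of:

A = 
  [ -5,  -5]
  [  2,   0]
det(A) = (-5)(0) - (-5)(2) = 10
For a 2×2 matrix, A⁻¹ = (1/det(A)) · [[d, -b], [-c, a]]
    = (1/10) · [[0, 5], [-2, -5]]

A⁻¹ = 
  [   0,  1/2]
  [-1/5, -1/2]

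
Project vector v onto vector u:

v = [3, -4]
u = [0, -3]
proj_u(v) = [0, -4]

v·u = (3)(0) + (-4)(-3) = 12
u·u = (0)² + (-3)² = 9
proj_u(v) = (v·u / u·u) × u = (12/9) × u = (4/3) × u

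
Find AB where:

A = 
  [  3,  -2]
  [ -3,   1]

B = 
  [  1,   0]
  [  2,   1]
AB = 
  [ -1,  -2]
  [ -1,   1]

A is 2×2 and B is 2×2, so AB is 2×2. Each entry is (row of A)·(column of B):
AB[1,1] = (3)(1) + (-2)(2) = -1
AB[1,2] = (3)(0) + (-2)(1) = -2
AB[2,1] = (-3)(1) + (1)(2) = -1
AB[2,2] = (-3)(0) + (1)(1) = 1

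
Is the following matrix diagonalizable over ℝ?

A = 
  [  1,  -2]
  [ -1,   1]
Yes

tr(A) = 2, det(A) = -1
Characteristic polynomial: λ² - tr(A)λ + det(A) = λ² - 2λ - 1
λ² - 2λ - 1 = 0  ⇒  λ = (2 ± √((-2)² - 4·(-1)))/2 = (2 ± √(8))/2
  = 1 + √2,  1 - √2
Eigenvalues: 1 + √2, 1 - √2  (≈ 2.414, -0.4142)
The two irrational eigenvalues are distinct (simple), so each has alg. mult. = geom. mult. = 1.
Sum of geometric multiplicities equals n, so A has n independent eigenvectors.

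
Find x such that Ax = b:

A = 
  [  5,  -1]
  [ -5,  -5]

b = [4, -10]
Row reduce the augmented matrix [A|b]:
R2 → R2 + (1)·R1
REF = 
  [  5,  -1,   4]
  [  0,  -6,  -6]

Back-substitution:
x₂ = (-6) / (-6) = 1
x₁ = (4 - (-1)(1)) / 5 = 1

x = [1, 1]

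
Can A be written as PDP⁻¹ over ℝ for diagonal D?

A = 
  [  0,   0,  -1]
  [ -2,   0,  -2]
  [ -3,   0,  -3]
Yes

Characteristic polynomial: det(λI - A) = λ³ + 3λ² - 3λ
The constant term is 0, so λ = 0 is a root: p(λ) = λ(λ² + 3λ - 3)
λ² + 3λ - 3 = 0  ⇒  λ = (-3 ± √((3)² - 4·(-3)))/2 = (-3 ± √(21))/2
  = (-3 + √21)/2,  (-3 - √21)/2
Eigenvalues: 0, (-3 + √21)/2, (-3 - √21)/2  (≈ 0, 0.7913, -3.791)
The two irrational eigenvalues are distinct (simple), so each has alg. mult. = geom. mult. = 1.
λ=0: alg. mult. = 1, geom. mult. = 3 - rank(A - (0)I) = 3 - 2 = 1
Sum of geometric multiplicities equals n, so A has n independent eigenvectors.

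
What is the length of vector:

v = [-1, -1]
1.414

||v||₂ = √((-1)² + (-1)²) = √2 = 1.414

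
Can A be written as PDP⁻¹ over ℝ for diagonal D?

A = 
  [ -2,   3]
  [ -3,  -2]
No

tr(A) = -4, det(A) = 13
Characteristic polynomial: λ² - tr(A)λ + det(A) = λ² + 4λ + 13
λ² + 4λ + 13 = 0  ⇒  λ = (-4 ± √((4)² - 4·(13)))/2 = (-4 ± √(-36))/2
  = -2 + 3i,  -2 - 3i
Eigenvalues: -2 + 3i, -2 - 3i  (≈ -2 + 3i, -2 - 3i)
Has complex eigenvalues (not diagonalizable over ℝ).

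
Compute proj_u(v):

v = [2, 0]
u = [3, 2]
proj_u(v) = [18/13, 12/13]

v·u = (2)(3) + (0)(2) = 6
u·u = (3)² + (2)² = 13
proj_u(v) = (v·u / u·u) × u = (6/13) × u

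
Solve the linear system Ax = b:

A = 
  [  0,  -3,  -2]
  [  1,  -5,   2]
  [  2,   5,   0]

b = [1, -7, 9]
x = [2, 1, -2]

Row reduce the augmented matrix [A|b]:
Swap R1 ↔ R2
R3 → R3 - (2)·R1
R3 → R3 + (5)·R2
REF = 
  [  1,  -5,   2,  -7]
  [  0,  -3,  -2,   1]
  [  0,   0, -14,  28]

Back-substitution:
x₃ = 28 / (-14) = -2
x₂ = (1 - (-2)(-2)) / (-3) = 1
x₁ = (-7 - (-5)(1) - (2)(-2)) / 1 = 2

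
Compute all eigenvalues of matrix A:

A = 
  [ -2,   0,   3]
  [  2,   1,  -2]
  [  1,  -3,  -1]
Characteristic polynomial: det(λI - A) = λ³ + 2λ² - 10λ + 7
Testing integer divisors of the constant term: p(1) = 0, so (λ - 1) is a factor:
p(λ) = (λ - 1)(λ² + 3λ - 7)
λ² + 3λ - 7 = 0  ⇒  λ = (-3 ± √((3)² - 4·(-7)))/2 = (-3 ± √(37))/2
  = (-3 + √37)/2,  (-3 - √37)/2

λ = 1, (-3 + √37)/2, (-3 - √37)/2  (≈ 1, 1.541, -4.541)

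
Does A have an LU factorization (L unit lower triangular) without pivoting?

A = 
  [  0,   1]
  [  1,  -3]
No.
A[1,1] = 0 but A[2,1] = 1 ≠ 0. Any LU with L unit lower triangular has (LU)[1,1] = U[1,1] and (LU)[2,1] = L[2,1]·U[1,1]; matching A forces U[1,1] = 0, which then forces (LU)[2,1] = 0 ≠ 1. A row swap (pivoting) is required.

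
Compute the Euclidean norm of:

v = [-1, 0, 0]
1

||v||₂ = √((-1)² + (0)² + (0)²) = √1 = 1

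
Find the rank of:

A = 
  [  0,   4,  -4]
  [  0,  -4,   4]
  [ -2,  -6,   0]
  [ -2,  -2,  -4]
rank(A) = 2

Row reduce:
Swap R1 ↔ R3
R4 → R4 - (1)·R1
R3 → R3 + (1)·R2
R4 → R4 + (1)·R2
REF = 
  [ -2,  -6,   0]
  [  0,  -4,   4]
  [  0,   0,   0]
  [  0,   0,   0]
Pivot columns: 1, 2 → 2 pivots.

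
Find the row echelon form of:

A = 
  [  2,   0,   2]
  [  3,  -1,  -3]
Row operations:
R2 → R2 - (3/2)·R1

Resulting echelon form:
REF = 
  [  2,   0,   2]
  [  0,  -1,  -6]

Rank = 2 (number of non-zero pivot rows).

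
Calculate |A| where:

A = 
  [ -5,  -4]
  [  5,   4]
0

For a 2×2 matrix, det = ad - bc = (-5)(4) - (-4)(5) = 0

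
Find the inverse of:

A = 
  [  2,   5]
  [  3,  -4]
det(A) = (2)(-4) - (5)(3) = -23
For a 2×2 matrix, A⁻¹ = (1/det(A)) · [[d, -b], [-c, a]]
    = (-1/23) · [[-4, -5], [-3, 2]]

A⁻¹ = 
  [ 4/23,  5/23]
  [ 3/23, -2/23]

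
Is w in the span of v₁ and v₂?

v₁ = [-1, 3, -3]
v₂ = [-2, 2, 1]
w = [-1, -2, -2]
No

Form the augmented matrix and row-reduce:
[v₁|v₂|w] = 
  [ -1,  -2,  -1]
  [  3,   2,  -2]
  [ -3,   1,  -2]
R2 → R2 + (3)·R1
R3 → R3 - (3)·R1
R3 → R3 + (7/4)·R2
REF = 
  [   -1,    -2,    -1]
  [    0,    -4,    -5]
  [    0,     0, -31/4]

Row 3 reads [0 0 | -31/4], i.e. 0 = -31/4, so the system is inconsistent and w ∉ span{v₁, v₂}.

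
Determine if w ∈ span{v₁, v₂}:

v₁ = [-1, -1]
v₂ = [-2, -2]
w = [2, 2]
Yes

Form the augmented matrix and row-reduce:
[v₁|v₂|w] = 
  [ -1,  -2,   2]
  [ -1,  -2,   2]
R2 → R2 - (1)·R1
REF = 
  [ -1,  -2,   2]
  [  0,   0,   0]

No row of the form [0 0 | nonzero], so the system is consistent. Back-substitution gives c₁ = -2, c₂ = 0: w = (-2)·v₁ + (0)·v₂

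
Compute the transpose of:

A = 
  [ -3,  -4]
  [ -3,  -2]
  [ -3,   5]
Aᵀ = 
  [ -3,  -3,  -3]
  [ -4,  -2,   5]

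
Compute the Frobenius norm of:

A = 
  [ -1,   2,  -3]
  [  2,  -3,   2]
||A||_F = 5.568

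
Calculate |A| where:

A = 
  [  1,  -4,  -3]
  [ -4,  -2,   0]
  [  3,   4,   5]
-60

Cofactor expansion along row 1:
det(A) = (1)·((-2)(5) - (0)(4)) - (-4)·((-4)(5) - (0)(3)) + (-3)·((-4)(4) - (-2)(3))
  = (1)(-10) - (-4)(-20) + (-3)(-10)
  = -60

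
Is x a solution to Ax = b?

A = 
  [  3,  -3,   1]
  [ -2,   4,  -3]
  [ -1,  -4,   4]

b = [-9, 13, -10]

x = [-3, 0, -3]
No

Ax = [-12, 15, -9] ≠ b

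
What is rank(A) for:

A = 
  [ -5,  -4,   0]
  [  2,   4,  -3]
rank(A) = 2

Row reduce:
R2 → R2 + (2/5)·R1
REF = 
  [  -5,   -4,    0]
  [   0, 12/5,   -3]
Pivot columns: 1, 2 → 2 pivots.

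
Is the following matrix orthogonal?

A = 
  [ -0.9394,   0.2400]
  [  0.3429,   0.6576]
No

AᵀA = 
  [  1.0001,   0]
  [  0,   0.4900]
≠ I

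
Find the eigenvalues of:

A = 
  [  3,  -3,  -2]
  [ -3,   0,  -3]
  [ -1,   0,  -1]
λ = 0, 1 + √15, 1 - √15  (≈ 0, 4.873, -2.873)

Characteristic polynomial: det(λI - A) = λ³ - 2λ² - 14λ
The constant term is 0, so λ = 0 is a root: p(λ) = λ(λ² - 2λ - 14)
λ² - 2λ - 14 = 0  ⇒  λ = (2 ± √((-2)² - 4·(-14)))/2 = (2 ± √(60))/2
  = 1 + √15,  1 - √15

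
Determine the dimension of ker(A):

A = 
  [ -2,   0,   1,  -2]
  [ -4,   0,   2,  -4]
nullity(A) = 3

Row reduce:
R2 → R2 - (2)·R1
REF = 
  [ -2,   0,   1,  -2]
  [  0,   0,   0,   0]
Pivot columns: 1 → 1 pivot.
rank(A) = 1, so nullity(A) = 4 - 1 = 3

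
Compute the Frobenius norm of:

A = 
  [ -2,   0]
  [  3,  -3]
||A||_F = 4.69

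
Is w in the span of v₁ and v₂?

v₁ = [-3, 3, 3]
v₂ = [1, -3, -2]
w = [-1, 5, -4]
No

Form the augmented matrix and row-reduce:
[v₁|v₂|w] = 
  [ -3,   1,  -1]
  [  3,  -3,   5]
  [  3,  -2,  -4]
R2 → R2 + (1)·R1
R3 → R3 + (1)·R1
R3 → R3 - (1/2)·R2
REF = 
  [ -3,   1,  -1]
  [  0,  -2,   4]
  [  0,   0,  -7]

Row 3 reads [0 0 | -7], i.e. 0 = -7, so the system is inconsistent and w ∉ span{v₁, v₂}.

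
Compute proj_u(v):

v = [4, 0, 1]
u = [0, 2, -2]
v·u = (4)(0) + (0)(2) + (1)(-2) = -2
u·u = (0)² + (2)² + (-2)² = 8
proj_u(v) = (v·u / u·u) × u = (-2/8) × u = (-1/4) × u

proj_u(v) = [0, -1/2, 1/2]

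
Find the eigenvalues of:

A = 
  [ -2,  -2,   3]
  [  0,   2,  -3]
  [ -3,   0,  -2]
Characteristic polynomial: det(λI - A) = λ³ + 2λ² + 5λ - 8
Testing integer divisors of the constant term: p(1) = 0, so (λ - 1) is a factor:
p(λ) = (λ - 1)(λ² + 3λ + 8)
λ² + 3λ + 8 = 0  ⇒  λ = (-3 ± √((3)² - 4·(8)))/2 = (-3 ± √(-23))/2
  = (-3 + i√23)/2,  (-3 - i√23)/2

λ = 1, (-3 + i√23)/2, (-3 - i√23)/2  (≈ 1, -1.5 + 2.398i, -1.5 - 2.398i)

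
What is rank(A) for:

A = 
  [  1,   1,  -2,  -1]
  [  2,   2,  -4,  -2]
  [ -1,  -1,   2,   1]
rank(A) = 1

Row reduce:
R2 → R2 - (2)·R1
R3 → R3 + (1)·R1
REF = 
  [  1,   1,  -2,  -1]
  [  0,   0,   0,   0]
  [  0,   0,   0,   0]
Pivot columns: 1 → 1 pivot.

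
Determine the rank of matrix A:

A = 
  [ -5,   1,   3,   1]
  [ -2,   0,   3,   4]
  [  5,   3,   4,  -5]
Row reduce:
R2 → R2 - (2/5)·R1
R3 → R3 + (1)·R1
R3 → R3 + (10)·R2
REF = 
  [  -5,    1,    3,    1]
  [   0, -2/5,  9/5, 18/5]
  [   0,    0,   25,   32]
Pivot columns: 1, 2, 3 → 3 pivots.

rank(A) = 3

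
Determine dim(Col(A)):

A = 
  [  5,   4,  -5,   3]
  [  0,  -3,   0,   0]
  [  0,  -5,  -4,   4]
Row reduce:
R3 → R3 - (5/3)·R2
REF = 
  [  5,   4,  -5,   3]
  [  0,  -3,   0,   0]
  [  0,   0,  -4,   4]
Pivot columns: 1, 2, 3 → 3 pivots.
dim(Col(A)) = number of pivot columns = 3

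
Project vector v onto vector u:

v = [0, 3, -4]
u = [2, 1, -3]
proj_u(v) = [15/7, 15/14, -45/14]

v·u = (0)(2) + (3)(1) + (-4)(-3) = 15
u·u = (2)² + (1)² + (-3)² = 14
proj_u(v) = (v·u / u·u) × u = (15/14) × u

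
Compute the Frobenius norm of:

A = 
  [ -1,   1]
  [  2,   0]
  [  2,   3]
||A||_F = 4.359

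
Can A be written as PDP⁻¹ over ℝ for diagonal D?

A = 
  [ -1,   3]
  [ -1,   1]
No

tr(A) = 0, det(A) = 2
Characteristic polynomial: λ² - tr(A)λ + det(A) = λ² + 2
λ² + 2 = 0  ⇒  λ = (0 ± √((0)² - 4·(2)))/2 = (0 ± √(-8))/2
  = i√2,  -i√2
Eigenvalues: i√2, -i√2  (≈ 0 + 1.414i, 0 - 1.414i)
Has complex eigenvalues (not diagonalizable over ℝ).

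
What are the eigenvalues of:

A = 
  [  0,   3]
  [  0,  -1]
tr(A) = -1, det(A) = 0
Characteristic polynomial: λ² - tr(A)λ + det(A) = λ² + λ
λ² + λ = λ(λ + 1)

λ = 0, -1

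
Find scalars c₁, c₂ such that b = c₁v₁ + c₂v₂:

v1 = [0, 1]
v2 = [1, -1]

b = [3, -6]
c1 = -3, c2 = 3

b = -3·v1 + 3·v2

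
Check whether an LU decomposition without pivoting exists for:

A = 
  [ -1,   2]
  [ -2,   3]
Yes.
A[1,1] = -1 ≠ 0, so Gaussian elimination proceeds without a row swap: multiplier ℓ₂₁ = (-2)/(-1) = 2, and U[2,2] = 3 - (2)(2) = -1.
L = 
  [  1,   0]
  [  2,   1]
U = 
  [ -1,   2]
  [  0,  -1]
Check row 2 of LU: [(2)(-1), (2)(2) + (-1)] = [-2, 3] = row 2 of A ✓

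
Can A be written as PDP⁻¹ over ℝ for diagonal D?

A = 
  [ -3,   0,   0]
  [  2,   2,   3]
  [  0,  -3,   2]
No

Characteristic polynomial: det(λI - A) = λ³ - λ² + λ + 39
Testing integer divisors of the constant term: p(-3) = 0, so (λ + 3) is a factor:
p(λ) = (λ + 3)(λ² - 4λ + 13)
λ² - 4λ + 13 = 0  ⇒  λ = (4 ± √((-4)² - 4·(13)))/2 = (4 ± √(-36))/2
  = 2 + 3i,  2 - 3i
Eigenvalues: -3, 2 + 3i, 2 - 3i  (≈ -3, 2 + 3i, 2 - 3i)
Has complex eigenvalues (not diagonalizable over ℝ).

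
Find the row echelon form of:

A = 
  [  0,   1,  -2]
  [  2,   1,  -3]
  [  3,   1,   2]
Row operations:
Swap R1 ↔ R2
R3 → R3 - (3/2)·R1
R3 → R3 + (1/2)·R2

Resulting echelon form:
REF = 
  [   2,    1,   -3]
  [   0,    1,   -2]
  [   0,    0, 11/2]

Rank = 3 (number of non-zero pivot rows).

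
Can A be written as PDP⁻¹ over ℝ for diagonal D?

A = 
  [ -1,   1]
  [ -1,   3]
Yes

tr(A) = 2, det(A) = -2
Characteristic polynomial: λ² - tr(A)λ + det(A) = λ² - 2λ - 2
λ² - 2λ - 2 = 0  ⇒  λ = (2 ± √((-2)² - 4·(-2)))/2 = (2 ± √(12))/2
  = 1 + √3,  1 - √3
Eigenvalues: 1 + √3, 1 - √3  (≈ 2.732, -0.7321)
The two irrational eigenvalues are distinct (simple), so each has alg. mult. = geom. mult. = 1.
Sum of geometric multiplicities equals n, so A has n independent eigenvectors.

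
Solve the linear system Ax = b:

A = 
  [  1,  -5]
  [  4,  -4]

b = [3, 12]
x = [3, 0]

Row reduce the augmented matrix [A|b]:
R2 → R2 - (4)·R1
REF = 
  [  1,  -5,   3]
  [  0,  16,   0]

Back-substitution:
x₂ = 0 / 16 = 0
x₁ = (3 - (-5)(0)) / 1 = 3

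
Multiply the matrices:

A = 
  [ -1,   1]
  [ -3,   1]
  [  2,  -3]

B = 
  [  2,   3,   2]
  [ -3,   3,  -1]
AB = 
  [ -5,   0,  -3]
  [ -9,  -6,  -7]
  [ 13,  -3,   7]

A is 3×2 and B is 2×3, so AB is 3×3. Each entry is (row of A)·(column of B):
AB[1,1] = (-1)(2) + (1)(-3) = -5
AB[1,2] = (-1)(3) + (1)(3) = 0
AB[1,3] = (-1)(2) + (1)(-1) = -3
AB[2,1] = (-3)(2) + (1)(-3) = -9
AB[2,2] = (-3)(3) + (1)(3) = -6
AB[2,3] = (-3)(2) + (1)(-1) = -7
AB[3,1] = (2)(2) + (-3)(-3) = 13
AB[3,2] = (2)(3) + (-3)(3) = -3
AB[3,3] = (2)(2) + (-3)(-1) = 7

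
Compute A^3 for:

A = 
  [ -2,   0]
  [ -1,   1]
A^3 = 
  [ -8,   0]
  [ -3,   1]

A² = A·A:
A²[1,1] = (-2)(-2) + (0)(-1) = 4
A²[1,2] = (-2)(0) + (0)(1) = 0
A²[2,1] = (-1)(-2) + (1)(-1) = 1
A²[2,2] = (-1)(0) + (1)(1) = 1
A² = 
  [  4,   0]
  [  1,   1]

A^3 = A^2·A:
A^3[1,1] = (4)(-2) + (0)(-1) = -8
A^3[1,2] = (4)(0) + (0)(1) = 0
A^3[2,1] = (1)(-2) + (1)(-1) = -3
A^3[2,2] = (1)(0) + (1)(1) = 1
A^3 = 
  [ -8,   0]
  [ -3,   1]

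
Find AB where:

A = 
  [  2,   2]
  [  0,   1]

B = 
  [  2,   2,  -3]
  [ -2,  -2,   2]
A is 2×2 and B is 2×3, so AB is 2×3. Each entry is (row of A)·(column of B):
AB[1,1] = (2)(2) + (2)(-2) = 0
AB[1,2] = (2)(2) + (2)(-2) = 0
AB[1,3] = (2)(-3) + (2)(2) = -2
AB[2,1] = (0)(2) + (1)(-2) = -2
AB[2,2] = (0)(2) + (1)(-2) = -2
AB[2,3] = (0)(-3) + (1)(2) = 2

AB = 
  [  0,   0,  -2]
  [ -2,  -2,   2]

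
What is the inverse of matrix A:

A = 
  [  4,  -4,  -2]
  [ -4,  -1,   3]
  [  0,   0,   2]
det(A) = (4)·((-1)(2) - (3)(0)) - (-4)·((-4)(2) - (3)(0)) + (-2)·((-4)(0) - (-1)(0))
  = (4)(-2) - (-4)(-8) + (-2)(0)
  = -40
det(A) = -40 ≠ 0, so A is invertible.

Cofactors Cᵢⱼ = (-1)ⁱ⁺ʲ·Mᵢⱼ:
C = 
  [ -2,   8,   0]
  [  8,   8,   0]
  [-14,  -4, -20]

adj(A) = Cᵀ:
adj(A) = 
  [ -2,   8, -14]
  [  8,   8,  -4]
  [  0,   0, -20]

A⁻¹ = (-1/40) · adj(A):
A⁻¹ = 
  [1/20, -1/5, 7/20]
  [-1/5, -1/5, 1/10]
  [   0,    0,  1/2]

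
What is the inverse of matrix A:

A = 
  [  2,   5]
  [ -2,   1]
det(A) = (2)(1) - (5)(-2) = 12
For a 2×2 matrix, A⁻¹ = (1/det(A)) · [[d, -b], [-c, a]]
    = (1/12) · [[1, -5], [2, 2]]

A⁻¹ = 
  [ 1/12, -5/12]
  [  1/6,   1/6]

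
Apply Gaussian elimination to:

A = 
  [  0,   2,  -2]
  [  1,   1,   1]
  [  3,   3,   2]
Row operations:
Swap R1 ↔ R2
R3 → R3 - (3)·R1

Resulting echelon form:
REF = 
  [  1,   1,   1]
  [  0,   2,  -2]
  [  0,   0,  -1]

Rank = 3 (number of non-zero pivot rows).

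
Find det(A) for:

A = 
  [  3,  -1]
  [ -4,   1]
For a 2×2 matrix, det = ad - bc = (3)(1) - (-1)(-4) = -1

det(A) = -1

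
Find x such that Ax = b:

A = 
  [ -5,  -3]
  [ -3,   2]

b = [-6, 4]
x = [0, 2]

Row reduce the augmented matrix [A|b]:
R2 → R2 - (3/5)·R1
REF = 
  [  -5,   -3,   -6]
  [   0, 19/5, 38/5]

Back-substitution:
x₂ = (38/5) / (19/5) = 2
x₁ = (-6 - (-3)(2)) / (-5) = 0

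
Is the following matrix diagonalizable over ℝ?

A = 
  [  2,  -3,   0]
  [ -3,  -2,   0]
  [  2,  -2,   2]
Yes

Characteristic polynomial: det(λI - A) = λ³ - 2λ² - 13λ + 26
Testing integer divisors of the constant term: p(2) = 0, so (λ - 2) is a factor:
p(λ) = (λ - 2)(λ² - 13)
λ² - 13 = 0  ⇒  λ = (0 ± √((0)² - 4·(-13)))/2 = (0 ± √(52))/2
  = √13,  -√13
Eigenvalues: 2, √13, -√13  (≈ 2, 3.606, -3.606)
The two irrational eigenvalues are distinct (simple), so each has alg. mult. = geom. mult. = 1.
λ=2: alg. mult. = 1, geom. mult. = 3 - rank(A - (2)I) = 3 - 2 = 1
Sum of geometric multiplicities equals n, so A has n independent eigenvectors.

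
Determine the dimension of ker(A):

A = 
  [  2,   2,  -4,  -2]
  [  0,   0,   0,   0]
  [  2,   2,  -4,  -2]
nullity(A) = 3

Row reduce:
R3 → R3 - (1)·R1
REF = 
  [  2,   2,  -4,  -2]
  [  0,   0,   0,   0]
  [  0,   0,   0,   0]
Pivot columns: 1 → 1 pivot.
rank(A) = 1, so nullity(A) = 4 - 1 = 3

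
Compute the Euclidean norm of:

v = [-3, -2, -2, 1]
4.243

||v||₂ = √((-3)² + (-2)² + (-2)² + (1)²) = √18 = 4.243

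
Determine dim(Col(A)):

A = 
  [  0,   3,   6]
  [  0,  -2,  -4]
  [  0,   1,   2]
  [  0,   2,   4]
dim(Col(A)) = 1

Row reduce:
R2 → R2 + (2/3)·R1
R3 → R3 - (1/3)·R1
R4 → R4 - (2/3)·R1
REF = 
  [  0,   3,   6]
  [  0,   0,   0]
  [  0,   0,   0]
  [  0,   0,   0]
Pivot columns: 2 → 1 pivot.
dim(Col(A)) = number of pivot columns = 1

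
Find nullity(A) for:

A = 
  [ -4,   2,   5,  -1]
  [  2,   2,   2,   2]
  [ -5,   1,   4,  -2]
nullity(A) = 2

Row reduce:
R2 → R2 + (1/2)·R1
R3 → R3 - (5/4)·R1
R3 → R3 + (1/2)·R2
REF = 
  [ -4,   2,   5,  -1]
  [  0,   3, 9/2, 3/2]
  [  0,   0,   0,   0]
Pivot columns: 1, 2 → 2 pivots.
rank(A) = 2, so nullity(A) = 4 - 2 = 2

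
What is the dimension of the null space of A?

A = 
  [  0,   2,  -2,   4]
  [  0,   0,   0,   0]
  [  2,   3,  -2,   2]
nullity(A) = 2

Row reduce:
Swap R1 ↔ R3
Swap R2 ↔ R3
REF = 
  [  2,   3,  -2,   2]
  [  0,   2,  -2,   4]
  [  0,   0,   0,   0]
Pivot columns: 1, 2 → 2 pivots.
rank(A) = 2, so nullity(A) = 4 - 2 = 2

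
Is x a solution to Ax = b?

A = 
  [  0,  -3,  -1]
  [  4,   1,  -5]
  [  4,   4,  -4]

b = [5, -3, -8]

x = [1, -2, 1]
Yes

Ax = [5, -3, -8] = b ✓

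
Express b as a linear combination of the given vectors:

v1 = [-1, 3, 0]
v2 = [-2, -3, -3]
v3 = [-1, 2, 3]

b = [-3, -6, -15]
c1 = 2, c2 = 2, c3 = -3

b = 2·v1 + 2·v2 + -3·v3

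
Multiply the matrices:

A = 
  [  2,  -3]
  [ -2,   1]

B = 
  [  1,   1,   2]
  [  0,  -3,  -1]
AB = 
  [  2,  11,   7]
  [ -2,  -5,  -5]

A is 2×2 and B is 2×3, so AB is 2×3. Each entry is (row of A)·(column of B):
AB[1,1] = (2)(1) + (-3)(0) = 2
AB[1,2] = (2)(1) + (-3)(-3) = 11
AB[1,3] = (2)(2) + (-3)(-1) = 7
AB[2,1] = (-2)(1) + (1)(0) = -2
AB[2,2] = (-2)(1) + (1)(-3) = -5
AB[2,3] = (-2)(2) + (1)(-1) = -5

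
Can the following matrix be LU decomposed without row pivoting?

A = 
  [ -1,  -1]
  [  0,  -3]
Yes.
A[1,1] = -1 ≠ 0, so Gaussian elimination proceeds without a row swap: multiplier ℓ₂₁ = (0)/(-1) = 0, and U[2,2] = -3 - (0)(-1) = -3.
L = 
  [  1,   0]
  [  0,   1]
U = 
  [ -1,  -1]
  [  0,  -3]
Check row 2 of LU: [(0)(-1), (0)(-1) + (-3)] = [0, -3] = row 2 of A ✓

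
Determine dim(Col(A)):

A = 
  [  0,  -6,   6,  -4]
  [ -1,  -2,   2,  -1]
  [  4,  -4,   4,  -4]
Row reduce:
Swap R1 ↔ R2
R3 → R3 + (4)·R1
R3 → R3 - (2)·R2
REF = 
  [ -1,  -2,   2,  -1]
  [  0,  -6,   6,  -4]
  [  0,   0,   0,   0]
Pivot columns: 1, 2 → 2 pivots.
dim(Col(A)) = number of pivot columns = 2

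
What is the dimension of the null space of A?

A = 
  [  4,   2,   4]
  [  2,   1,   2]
nullity(A) = 2

Row reduce:
R2 → R2 - (1/2)·R1
REF = 
  [  4,   2,   4]
  [  0,   0,   0]
Pivot columns: 1 → 1 pivot.
rank(A) = 1, so nullity(A) = 3 - 1 = 2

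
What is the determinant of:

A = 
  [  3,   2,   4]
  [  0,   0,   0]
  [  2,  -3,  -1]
Cofactor expansion along row 1:
det(A) = (3)·((0)(-1) - (0)(-3)) - (2)·((0)(-1) - (0)(2)) + (4)·((0)(-3) - (0)(2))
  = (3)(0) - (2)(0) + (4)(0)
  = 0

det(A) = 0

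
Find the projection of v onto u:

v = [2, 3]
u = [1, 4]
proj_u(v) = [14/17, 56/17]

v·u = (2)(1) + (3)(4) = 14
u·u = (1)² + (4)² = 17
proj_u(v) = (v·u / u·u) × u = (14/17) × u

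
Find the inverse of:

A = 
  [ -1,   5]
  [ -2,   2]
det(A) = (-1)(2) - (5)(-2) = 8
For a 2×2 matrix, A⁻¹ = (1/det(A)) · [[d, -b], [-c, a]]
    = (1/8) · [[2, -5], [2, -1]]

A⁻¹ = 
  [ 1/4, -5/8]
  [ 1/4, -1/8]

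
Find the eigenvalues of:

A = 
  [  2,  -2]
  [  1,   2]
λ = 2 + i√2, 2 - i√2  (≈ 2 + 1.414i, 2 - 1.414i)

tr(A) = 4, det(A) = 6
Characteristic polynomial: λ² - tr(A)λ + det(A) = λ² - 4λ + 6
λ² - 4λ + 6 = 0  ⇒  λ = (4 ± √((-4)² - 4·(6)))/2 = (4 ± √(-8))/2
  = 2 + i√2,  2 - i√2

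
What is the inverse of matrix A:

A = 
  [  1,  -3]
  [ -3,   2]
det(A) = (1)(2) - (-3)(-3) = -7
For a 2×2 matrix, A⁻¹ = (1/det(A)) · [[d, -b], [-c, a]]
    = (-1/7) · [[2, 3], [3, 1]]

A⁻¹ = 
  [-2/7, -3/7]
  [-3/7, -1/7]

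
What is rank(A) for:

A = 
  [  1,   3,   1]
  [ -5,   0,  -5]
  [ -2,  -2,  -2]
rank(A) = 2

Row reduce:
R2 → R2 + (5)·R1
R3 → R3 + (2)·R1
R3 → R3 - (4/15)·R2
REF = 
  [  1,   3,   1]
  [  0,  15,   0]
  [  0,   0,   0]
Pivot columns: 1, 2 → 2 pivots.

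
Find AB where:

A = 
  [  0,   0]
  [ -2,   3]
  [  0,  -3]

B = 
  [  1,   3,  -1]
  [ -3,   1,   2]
AB = 
  [  0,   0,   0]
  [-11,  -3,   8]
  [  9,  -3,  -6]

A is 3×2 and B is 2×3, so AB is 3×3. Each entry is (row of A)·(column of B):
AB[1,1] = (0)(1) + (0)(-3) = 0
AB[1,2] = (0)(3) + (0)(1) = 0
AB[1,3] = (0)(-1) + (0)(2) = 0
AB[2,1] = (-2)(1) + (3)(-3) = -11
AB[2,2] = (-2)(3) + (3)(1) = -3
AB[2,3] = (-2)(-1) + (3)(2) = 8
AB[3,1] = (0)(1) + (-3)(-3) = 9
AB[3,2] = (0)(3) + (-3)(1) = -3
AB[3,3] = (0)(-1) + (-3)(2) = -6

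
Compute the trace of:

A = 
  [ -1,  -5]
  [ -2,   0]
-1

tr(A) = -1 + 0 = -1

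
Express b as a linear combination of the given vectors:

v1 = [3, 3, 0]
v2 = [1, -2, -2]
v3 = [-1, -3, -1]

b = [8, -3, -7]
c1 = 2, c2 = 3, c3 = 1

b = 2·v1 + 3·v2 + 1·v3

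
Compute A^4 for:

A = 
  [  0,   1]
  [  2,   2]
A^4 = 
  [ 12,  16]
  [ 32,  44]

A² = A·A:
A²[1,1] = (0)(0) + (1)(2) = 2
A²[1,2] = (0)(1) + (1)(2) = 2
A²[2,1] = (2)(0) + (2)(2) = 4
A²[2,2] = (2)(1) + (2)(2) = 6
A² = 
  [  2,   2]
  [  4,   6]

A^3 = A^2·A:
A^3[1,1] = (2)(0) + (2)(2) = 4
A^3[1,2] = (2)(1) + (2)(2) = 6
A^3[2,1] = (4)(0) + (6)(2) = 12
A^3[2,2] = (4)(1) + (6)(2) = 16
A^3 = 
  [  4,   6]
  [ 12,  16]

A^4 = A^3·A:
A^4[1,1] = (4)(0) + (6)(2) = 12
A^4[1,2] = (4)(1) + (6)(2) = 16
A^4[2,1] = (12)(0) + (16)(2) = 32
A^4[2,2] = (12)(1) + (16)(2) = 44
A^4 = 
  [ 12,  16]
  [ 32,  44]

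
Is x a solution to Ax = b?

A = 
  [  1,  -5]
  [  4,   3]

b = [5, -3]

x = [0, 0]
No

Ax = [0, 0] ≠ b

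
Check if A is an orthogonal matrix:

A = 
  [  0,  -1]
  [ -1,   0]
Yes

AᵀA = 
  [  1,   0]
  [  0,   1]
= I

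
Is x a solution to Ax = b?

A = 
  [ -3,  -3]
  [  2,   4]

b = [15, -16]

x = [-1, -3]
No

Ax = [12, -14] ≠ b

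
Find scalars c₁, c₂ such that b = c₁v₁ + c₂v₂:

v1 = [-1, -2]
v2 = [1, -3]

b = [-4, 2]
c1 = 2, c2 = -2

b = 2·v1 + -2·v2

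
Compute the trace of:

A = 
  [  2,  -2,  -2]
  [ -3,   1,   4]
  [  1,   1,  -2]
1

tr(A) = 2 + 1 + -2 = 1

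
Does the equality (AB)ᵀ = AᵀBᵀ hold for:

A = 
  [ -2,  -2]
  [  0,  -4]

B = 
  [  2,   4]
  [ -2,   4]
No

(AB)ᵀ = 
  [  0,   8]
  [-16, -16]

AᵀBᵀ = 
  [ -4,   4]
  [-20, -12]

The two matrices differ, so (AB)ᵀ ≠ AᵀBᵀ in general. The correct identity is (AB)ᵀ = BᵀAᵀ.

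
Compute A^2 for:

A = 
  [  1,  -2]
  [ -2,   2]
A² = A·A:
A²[1,1] = (1)(1) + (-2)(-2) = 5
A²[1,2] = (1)(-2) + (-2)(2) = -6
A²[2,1] = (-2)(1) + (2)(-2) = -6
A²[2,2] = (-2)(-2) + (2)(2) = 8
A² = 
  [  5,  -6]
  [ -6,   8]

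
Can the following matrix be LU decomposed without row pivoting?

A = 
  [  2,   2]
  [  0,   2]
Yes.
A[1,1] = 2 ≠ 0, so Gaussian elimination proceeds without a row swap: multiplier ℓ₂₁ = (0)/(2) = 0, and U[2,2] = 2 - (0)(2) = 2.
L = 
  [  1,   0]
  [  0,   1]
U = 
  [  2,   2]
  [  0,   2]
Check row 2 of LU: [(0)(2), (0)(2) + 2] = [0, 2] = row 2 of A ✓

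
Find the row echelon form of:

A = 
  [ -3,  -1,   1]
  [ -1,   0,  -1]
Row operations:
R2 → R2 - (1/3)·R1

Resulting echelon form:
REF = 
  [  -3,   -1,    1]
  [   0,  1/3, -4/3]

Rank = 2 (number of non-zero pivot rows).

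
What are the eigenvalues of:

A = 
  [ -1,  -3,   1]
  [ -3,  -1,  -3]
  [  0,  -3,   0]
Characteristic polynomial: det(λI - A) = λ³ + 2λ² - 17λ - 18
Testing integer divisors of the constant term: p(-1) = 0, so (λ + 1) is a factor:
p(λ) = (λ + 1)(λ² + λ - 18)
λ² + λ - 18 = 0  ⇒  λ = (-1 ± √((1)² - 4·(-18)))/2 = (-1 ± √(73))/2
  = (-1 + √73)/2,  (-1 - √73)/2

λ = -1, (-1 + √73)/2, (-1 - √73)/2  (≈ -1, 3.772, -4.772)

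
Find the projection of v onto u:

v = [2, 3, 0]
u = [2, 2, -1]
proj_u(v) = [20/9, 20/9, -10/9]

v·u = (2)(2) + (3)(2) + (0)(-1) = 10
u·u = (2)² + (2)² + (-1)² = 9
proj_u(v) = (v·u / u·u) × u = (10/9) × u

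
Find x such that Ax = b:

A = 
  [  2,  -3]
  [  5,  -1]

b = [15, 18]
x = [3, -3]

Row reduce the augmented matrix [A|b]:
R2 → R2 - (5/2)·R1
REF = 
  [    2,    -3,    15]
  [    0,  13/2, -39/2]

Back-substitution:
x₂ = (-39/2) / (13/2) = -3
x₁ = (15 - (-3)(-3)) / 2 = 3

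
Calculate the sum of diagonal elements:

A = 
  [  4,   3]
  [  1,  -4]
0

tr(A) = 4 + -4 = 0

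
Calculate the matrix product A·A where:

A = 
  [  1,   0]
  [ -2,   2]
A² = A·A:
A²[1,1] = (1)(1) + (0)(-2) = 1
A²[1,2] = (1)(0) + (0)(2) = 0
A²[2,1] = (-2)(1) + (2)(-2) = -6
A²[2,2] = (-2)(0) + (2)(2) = 4
A² = 
  [  1,   0]
  [ -6,   4]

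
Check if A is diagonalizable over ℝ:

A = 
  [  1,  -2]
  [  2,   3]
No

tr(A) = 4, det(A) = 7
Characteristic polynomial: λ² - tr(A)λ + det(A) = λ² - 4λ + 7
λ² - 4λ + 7 = 0  ⇒  λ = (4 ± √((-4)² - 4·(7)))/2 = (4 ± √(-12))/2
  = 2 + i√3,  2 - i√3
Eigenvalues: 2 + i√3, 2 - i√3  (≈ 2 + 1.732i, 2 - 1.732i)
Has complex eigenvalues (not diagonalizable over ℝ).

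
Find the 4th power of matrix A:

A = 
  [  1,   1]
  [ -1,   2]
A² = A·A:
A²[1,1] = (1)(1) + (1)(-1) = 0
A²[1,2] = (1)(1) + (1)(2) = 3
A²[2,1] = (-1)(1) + (2)(-1) = -3
A²[2,2] = (-1)(1) + (2)(2) = 3
A² = 
  [  0,   3]
  [ -3,   3]

A^3 = A^2·A:
A^3[1,1] = (0)(1) + (3)(-1) = -3
A^3[1,2] = (0)(1) + (3)(2) = 6
A^3[2,1] = (-3)(1) + (3)(-1) = -6
A^3[2,2] = (-3)(1) + (3)(2) = 3
A^3 = 
  [ -3,   6]
  [ -6,   3]

A^4 = A^3·A:
A^4[1,1] = (-3)(1) + (6)(-1) = -9
A^4[1,2] = (-3)(1) + (6)(2) = 9
A^4[2,1] = (-6)(1) + (3)(-1) = -9
A^4[2,2] = (-6)(1) + (3)(2) = 0
A^4 = 
  [ -9,   9]
  [ -9,   0]

Therefore
A^4 = 
  [ -9,   9]
  [ -9,   0]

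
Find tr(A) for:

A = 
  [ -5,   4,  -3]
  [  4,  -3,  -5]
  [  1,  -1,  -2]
-10

tr(A) = -5 + -3 + -2 = -10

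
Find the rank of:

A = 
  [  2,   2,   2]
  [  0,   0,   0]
rank(A) = 1

Row reduce:
(no row operations needed)
REF = 
  [  2,   2,   2]
  [  0,   0,   0]
Pivot columns: 1 → 1 pivot.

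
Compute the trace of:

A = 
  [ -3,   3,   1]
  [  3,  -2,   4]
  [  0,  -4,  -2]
-7

tr(A) = -3 + -2 + -2 = -7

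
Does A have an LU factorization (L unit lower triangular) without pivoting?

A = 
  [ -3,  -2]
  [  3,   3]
Yes.
A[1,1] = -3 ≠ 0, so Gaussian elimination proceeds without a row swap: multiplier ℓ₂₁ = (3)/(-3) = -1, and U[2,2] = 3 - (-1)(-2) = 1.
L = 
  [  1,   0]
  [ -1,   1]
U = 
  [ -3,  -2]
  [  0,   1]
Check row 2 of LU: [(-1)(-3), (-1)(-2) + 1] = [3, 3] = row 2 of A ✓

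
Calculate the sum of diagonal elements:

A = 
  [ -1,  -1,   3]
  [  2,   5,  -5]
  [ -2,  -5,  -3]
1

tr(A) = -1 + 5 + -3 = 1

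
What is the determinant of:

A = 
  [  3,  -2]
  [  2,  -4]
For a 2×2 matrix, det = ad - bc = (3)(-4) - (-2)(2) = -8

det(A) = -8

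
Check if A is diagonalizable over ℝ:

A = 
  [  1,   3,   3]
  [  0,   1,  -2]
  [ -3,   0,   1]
No

Characteristic polynomial: det(λI - A) = λ³ - 3λ² + 12λ - 28
By the rational root theorem any rational root is an integer dividing 28; none of those is a root, so p(λ) has no rational roots and hence (being an irreducible cubic) no repeated roots.
Discriminant of the cubic: Δ = -11664
Δ < 0 ⇒ one real eigenvalue and a complex-conjugate pair: λ ≈ 0.215 + 3.294i, 0.215 - 3.294i, 2.57
Has complex eigenvalues (not diagonalizable over ℝ).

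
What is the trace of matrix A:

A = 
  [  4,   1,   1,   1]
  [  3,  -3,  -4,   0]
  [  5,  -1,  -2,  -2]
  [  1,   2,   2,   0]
-1

tr(A) = 4 + -3 + -2 + 0 = -1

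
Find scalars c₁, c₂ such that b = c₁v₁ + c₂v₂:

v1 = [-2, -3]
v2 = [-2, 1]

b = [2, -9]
c1 = 2, c2 = -3

b = 2·v1 + -3·v2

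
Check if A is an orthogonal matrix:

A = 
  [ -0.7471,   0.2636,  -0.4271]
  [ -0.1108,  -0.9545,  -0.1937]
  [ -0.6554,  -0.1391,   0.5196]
No

AᵀA = 
  [  1,   0,   0]
  [  0,   0.9999,   0]
  [  0,   0,   0.4899]
≠ I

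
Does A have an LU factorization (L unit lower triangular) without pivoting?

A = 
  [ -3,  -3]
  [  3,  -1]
Yes.
A[1,1] = -3 ≠ 0, so Gaussian elimination proceeds without a row swap: multiplier ℓ₂₁ = (3)/(-3) = -1, and U[2,2] = -1 - (-1)(-3) = -4.
L = 
  [  1,   0]
  [ -1,   1]
U = 
  [ -3,  -3]
  [  0,  -4]
Check row 2 of LU: [(-1)(-3), (-1)(-3) + (-4)] = [3, -1] = row 2 of A ✓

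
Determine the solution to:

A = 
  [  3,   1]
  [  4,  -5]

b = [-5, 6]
Row reduce the augmented matrix [A|b]:
R2 → R2 - (4/3)·R1
REF = 
  [    3,     1,    -5]
  [    0, -19/3,  38/3]

Back-substitution:
x₂ = (38/3) / (-19/3) = -2
x₁ = (-5 - (1)(-2)) / 3 = -1

x = [-1, -2]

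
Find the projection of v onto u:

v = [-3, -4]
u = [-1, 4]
proj_u(v) = [13/17, -52/17]

v·u = (-3)(-1) + (-4)(4) = -13
u·u = (-1)² + (4)² = 17
proj_u(v) = (v·u / u·u) × u = (-13/17) × u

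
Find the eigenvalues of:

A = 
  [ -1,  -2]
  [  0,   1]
λ = 1, -1

tr(A) = 0, det(A) = -1
Characteristic polynomial: λ² - tr(A)λ + det(A) = λ² - 1
λ² - 1 = (λ + 1)(λ - 1)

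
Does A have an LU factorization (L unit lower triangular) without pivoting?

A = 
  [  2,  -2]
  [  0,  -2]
Yes.
A[1,1] = 2 ≠ 0, so Gaussian elimination proceeds without a row swap: multiplier ℓ₂₁ = (0)/(2) = 0, and U[2,2] = -2 - (0)(-2) = -2.
L = 
  [  1,   0]
  [  0,   1]
U = 
  [  2,  -2]
  [  0,  -2]
Check row 2 of LU: [(0)(2), (0)(-2) + (-2)] = [0, -2] = row 2 of A ✓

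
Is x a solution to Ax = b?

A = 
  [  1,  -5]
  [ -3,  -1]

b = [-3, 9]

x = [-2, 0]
No

Ax = [-2, 6] ≠ b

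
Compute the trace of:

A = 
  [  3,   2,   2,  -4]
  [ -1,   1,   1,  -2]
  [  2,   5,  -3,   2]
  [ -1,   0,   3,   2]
3

tr(A) = 3 + 1 + -3 + 2 = 3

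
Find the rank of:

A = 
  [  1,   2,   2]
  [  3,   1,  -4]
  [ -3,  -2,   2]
Row reduce:
R2 → R2 - (3)·R1
R3 → R3 + (3)·R1
R3 → R3 + (4/5)·R2
REF = 
  [  1,   2,   2]
  [  0,  -5, -10]
  [  0,   0,   0]
Pivot columns: 1, 2 → 2 pivots.

rank(A) = 2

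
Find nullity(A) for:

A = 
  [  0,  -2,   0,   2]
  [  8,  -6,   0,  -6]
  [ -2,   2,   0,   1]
nullity(A) = 2

Row reduce:
Swap R1 ↔ R2
R3 → R3 + (1/4)·R1
R3 → R3 + (1/4)·R2
REF = 
  [  8,  -6,   0,  -6]
  [  0,  -2,   0,   2]
  [  0,   0,   0,   0]
Pivot columns: 1, 2 → 2 pivots.
rank(A) = 2, so nullity(A) = 4 - 2 = 2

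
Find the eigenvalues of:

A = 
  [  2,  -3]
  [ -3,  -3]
λ = (-1 + √61)/2, (-1 - √61)/2  (≈ 3.405, -4.405)

tr(A) = -1, det(A) = -15
Characteristic polynomial: λ² - tr(A)λ + det(A) = λ² + λ - 15
λ² + λ - 15 = 0  ⇒  λ = (-1 ± √((1)² - 4·(-15)))/2 = (-1 ± √(61))/2
  = (-1 + √61)/2,  (-1 - √61)/2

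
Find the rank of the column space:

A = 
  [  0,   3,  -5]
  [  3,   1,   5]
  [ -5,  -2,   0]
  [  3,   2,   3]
dim(Col(A)) = 3

Row reduce:
Swap R1 ↔ R2
R3 → R3 + (5/3)·R1
R4 → R4 - (1)·R1
R3 → R3 + (1/9)·R2
R4 → R4 - (1/3)·R2
R4 → R4 + (3/70)·R3
REF = 
  [   3,    1,    5]
  [   0,    3,   -5]
  [   0,    0, 70/9]
  [   0,    0,    0]
Pivot columns: 1, 2, 3 → 3 pivots.
dim(Col(A)) = number of pivot columns = 3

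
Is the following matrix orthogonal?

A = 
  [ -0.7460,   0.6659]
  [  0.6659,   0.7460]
Yes

AᵀA = 
  [  0.9999,   0]
  [  0,   0.9999]
≈ I (equal to I up to the 4-dp rounding of the entries)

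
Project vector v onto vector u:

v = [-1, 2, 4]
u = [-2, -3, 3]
proj_u(v) = [-8/11, -12/11, 12/11]

v·u = (-1)(-2) + (2)(-3) + (4)(3) = 8
u·u = (-2)² + (-3)² + (3)² = 22
proj_u(v) = (v·u / u·u) × u = (8/22) × u = (4/11) × u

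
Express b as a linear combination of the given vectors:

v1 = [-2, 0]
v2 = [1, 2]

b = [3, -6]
c1 = -3, c2 = -3

b = -3·v1 + -3·v2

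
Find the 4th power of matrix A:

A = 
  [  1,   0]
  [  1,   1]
A² = A·A:
A²[1,1] = (1)(1) + (0)(1) = 1
A²[1,2] = (1)(0) + (0)(1) = 0
A²[2,1] = (1)(1) + (1)(1) = 2
A²[2,2] = (1)(0) + (1)(1) = 1
A² = 
  [  1,   0]
  [  2,   1]

A^3 = A^2·A:
A^3[1,1] = (1)(1) + (0)(1) = 1
A^3[1,2] = (1)(0) + (0)(1) = 0
A^3[2,1] = (2)(1) + (1)(1) = 3
A^3[2,2] = (2)(0) + (1)(1) = 1
A^3 = 
  [  1,   0]
  [  3,   1]

A^4 = A^3·A:
A^4[1,1] = (1)(1) + (0)(1) = 1
A^4[1,2] = (1)(0) + (0)(1) = 0
A^4[2,1] = (3)(1) + (1)(1) = 4
A^4[2,2] = (3)(0) + (1)(1) = 1
A^4 = 
  [  1,   0]
  [  4,   1]

Therefore
A^4 = 
  [  1,   0]
  [  4,   1]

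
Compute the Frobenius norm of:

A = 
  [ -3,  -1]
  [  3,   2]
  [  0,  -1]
||A||_F = 4.899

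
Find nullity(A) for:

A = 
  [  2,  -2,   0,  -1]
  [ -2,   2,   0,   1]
nullity(A) = 3

Row reduce:
R2 → R2 + (1)·R1
REF = 
  [  2,  -2,   0,  -1]
  [  0,   0,   0,   0]
Pivot columns: 1 → 1 pivot.
rank(A) = 1, so nullity(A) = 4 - 1 = 3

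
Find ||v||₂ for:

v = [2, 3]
3.606

||v||₂ = √((2)² + (3)²) = √13 = 3.606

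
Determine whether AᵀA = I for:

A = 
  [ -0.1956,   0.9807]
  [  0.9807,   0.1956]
Yes

AᵀA = 
  [  1,   0]
  [  0,   1]
≈ I (equal to I up to the 4-dp rounding of the entries)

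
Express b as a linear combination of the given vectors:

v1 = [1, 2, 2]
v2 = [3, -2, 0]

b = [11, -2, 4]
c1 = 2, c2 = 3

b = 2·v1 + 3·v2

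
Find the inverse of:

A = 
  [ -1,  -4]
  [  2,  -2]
det(A) = (-1)(-2) - (-4)(2) = 10
For a 2×2 matrix, A⁻¹ = (1/det(A)) · [[d, -b], [-c, a]]
    = (1/10) · [[-2, 4], [-2, -1]]

A⁻¹ = 
  [ -1/5,   2/5]
  [ -1/5, -1/10]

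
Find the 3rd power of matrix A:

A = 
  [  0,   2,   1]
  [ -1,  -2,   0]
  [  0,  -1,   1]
A^3 = 
  [  5,   5,  -1]
  [ -2,   1,   1]
  [ -1,  -1,   2]

A² = A·A:
A²[1,1] = (0)(0) + (2)(-1) + (1)(0) = -2
A²[1,2] = (0)(2) + (2)(-2) + (1)(-1) = -5
A²[1,3] = (0)(1) + (2)(0) + (1)(1) = 1
A²[2,1] = (-1)(0) + (-2)(-1) + (0)(0) = 2
A²[2,2] = (-1)(2) + (-2)(-2) + (0)(-1) = 2
A²[2,3] = (-1)(1) + (-2)(0) + (0)(1) = -1
A²[3,1] = (0)(0) + (-1)(-1) + (1)(0) = 1
A²[3,2] = (0)(2) + (-1)(-2) + (1)(-1) = 1
A²[3,3] = (0)(1) + (-1)(0) + (1)(1) = 1
A² = 
  [ -2,  -5,   1]
  [  2,   2,  -1]
  [  1,   1,   1]

A^3 = A^2·A:
A^3[1,1] = (-2)(0) + (-5)(-1) + (1)(0) = 5
A^3[1,2] = (-2)(2) + (-5)(-2) + (1)(-1) = 5
A^3[1,3] = (-2)(1) + (-5)(0) + (1)(1) = -1
A^3[2,1] = (2)(0) + (2)(-1) + (-1)(0) = -2
A^3[2,2] = (2)(2) + (2)(-2) + (-1)(-1) = 1
A^3[2,3] = (2)(1) + (2)(0) + (-1)(1) = 1
A^3[3,1] = (1)(0) + (1)(-1) + (1)(0) = -1
A^3[3,2] = (1)(2) + (1)(-2) + (1)(-1) = -1
A^3[3,3] = (1)(1) + (1)(0) + (1)(1) = 2
A^3 = 
  [  5,   5,  -1]
  [ -2,   1,   1]
  [ -1,  -1,   2]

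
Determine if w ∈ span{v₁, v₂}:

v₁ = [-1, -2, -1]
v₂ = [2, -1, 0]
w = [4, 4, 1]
No

Form the augmented matrix and row-reduce:
[v₁|v₂|w] = 
  [ -1,   2,   4]
  [ -2,  -1,   4]
  [ -1,   0,   1]
R2 → R2 - (2)·R1
R3 → R3 - (1)·R1
R3 → R3 - (2/5)·R2
REF = 
  [  -1,    2,    4]
  [   0,   -5,   -4]
  [   0,    0, -7/5]

Row 3 reads [0 0 | -7/5], i.e. 0 = -7/5, so the system is inconsistent and w ∉ span{v₁, v₂}.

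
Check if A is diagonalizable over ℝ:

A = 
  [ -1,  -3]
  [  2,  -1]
No

tr(A) = -2, det(A) = 7
Characteristic polynomial: λ² - tr(A)λ + det(A) = λ² + 2λ + 7
λ² + 2λ + 7 = 0  ⇒  λ = (-2 ± √((2)² - 4·(7)))/2 = (-2 ± √(-24))/2
  = -1 + i√6,  -1 - i√6
Eigenvalues: -1 + i√6, -1 - i√6  (≈ -1 + 2.449i, -1 - 2.449i)
Has complex eigenvalues (not diagonalizable over ℝ).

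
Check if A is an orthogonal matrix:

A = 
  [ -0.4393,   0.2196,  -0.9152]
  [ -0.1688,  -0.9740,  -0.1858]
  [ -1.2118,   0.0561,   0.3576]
No

AᵀA = 
  [  1.6899,   0,   0.0001]
  [  0,   1,   0.0001]
  [  0.0001,   0.0001,   1]
≠ I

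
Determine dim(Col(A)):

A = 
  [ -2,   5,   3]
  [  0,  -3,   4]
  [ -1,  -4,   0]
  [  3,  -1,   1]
Row reduce:
R3 → R3 - (1/2)·R1
R4 → R4 + (3/2)·R1
R3 → R3 - (13/6)·R2
R4 → R4 + (13/6)·R2
R4 → R4 + (85/61)·R3
REF = 
  [   -2,     5,     3]
  [    0,    -3,     4]
  [    0,     0, -61/6]
  [    0,     0,     0]
Pivot columns: 1, 2, 3 → 3 pivots.
dim(Col(A)) = number of pivot columns = 3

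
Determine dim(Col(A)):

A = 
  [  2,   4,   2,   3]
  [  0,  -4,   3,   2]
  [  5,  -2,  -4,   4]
Row reduce:
R3 → R3 - (5/2)·R1
R3 → R3 - (3)·R2
REF = 
  [    2,     4,     2,     3]
  [    0,    -4,     3,     2]
  [    0,     0,   -18, -19/2]
Pivot columns: 1, 2, 3 → 3 pivots.
dim(Col(A)) = number of pivot columns = 3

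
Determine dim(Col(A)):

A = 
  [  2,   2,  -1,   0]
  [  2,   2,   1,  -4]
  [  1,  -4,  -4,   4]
dim(Col(A)) = 3

Row reduce:
R2 → R2 - (1)·R1
R3 → R3 - (1/2)·R1
Swap R2 ↔ R3
REF = 
  [   2,    2,   -1,    0]
  [   0,   -5, -7/2,    4]
  [   0,    0,    2,   -4]
Pivot columns: 1, 2, 3 → 3 pivots.
dim(Col(A)) = number of pivot columns = 3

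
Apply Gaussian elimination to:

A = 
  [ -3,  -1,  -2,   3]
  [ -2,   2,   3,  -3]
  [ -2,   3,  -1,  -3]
Row operations:
R2 → R2 - (2/3)·R1
R3 → R3 - (2/3)·R1
R3 → R3 - (11/8)·R2

Resulting echelon form:
REF = 
  [   -3,    -1,    -2,     3]
  [    0,   8/3,  13/3,    -5]
  [    0,     0, -45/8,  15/8]

Rank = 3 (number of non-zero pivot rows).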